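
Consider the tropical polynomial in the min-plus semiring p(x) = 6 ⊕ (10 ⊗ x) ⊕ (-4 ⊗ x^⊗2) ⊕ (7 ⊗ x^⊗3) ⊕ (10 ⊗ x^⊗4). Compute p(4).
p(4) = 4

A tropical monomial a ⊗ x^⊗i evaluates to a + i · x. Evaluating each term at x = 4:
  Term 0 contributes 6 + 0 · 4 = 6
  Term 1 contributes 10 + 1 · 4 = 14
  Term 2 contributes -4 + 2 · 4 = 4
  Term 3 contributes 7 + 3 · 4 = 19
  Term 4 contributes 10 + 4 · 4 = 26
p(4) = ⊕ of these = min[6, 14, 4, 19, 26] = 4.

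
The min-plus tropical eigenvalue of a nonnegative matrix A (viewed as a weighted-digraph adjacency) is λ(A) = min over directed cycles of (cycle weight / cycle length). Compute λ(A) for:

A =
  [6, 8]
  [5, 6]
λ(A) = 6

Enumerate directed cycles and compute their means (weight / length). Sample:
  cycle 0 → 0: weight = 6, length = 1, mean = 6/1 ≈ 6.000
  cycle 1 → 1: weight = 6, length = 1, mean = 6/1 ≈ 6.000
  cycle 0 → 1 → 0: weight = 13, length = 2, mean = 13/2 ≈ 6.500
  cycle 1 → 0 → 1: weight = 13, length = 2, mean = 13/2 ≈ 6.500
Minimum mean = 6.000, attained e.g. along the cycle 0 → 0 with weight 6 and length 1. So λ(A) = 6/1 = 6.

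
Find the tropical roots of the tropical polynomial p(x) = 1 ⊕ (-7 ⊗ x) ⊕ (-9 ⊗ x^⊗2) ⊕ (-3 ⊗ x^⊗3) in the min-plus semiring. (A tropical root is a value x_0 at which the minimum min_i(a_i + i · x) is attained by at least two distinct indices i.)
Roots: {-6, 2, 8}

Each tropical root is a break point of the lower envelope of the lines y = a_i + i · x (there are 4 lines, with slopes 0, 1, ..., 3). Only the lines that attain the minimum somewhere contribute to roots; other lines are dominated. Here the surviving (envelope) indices are i = 3, i = 2, i = 1, i = 0.
Intersections between consecutive envelope lines give the roots: for adjacent envelope indices i < j the intersection is x = (a_i − a_j) / (j − i). Reading off the sorted break points: {-6, 2, 8}.
Verification: at each break x_0, at least two indices attain the minimum of min_i(a_i + i · x_0).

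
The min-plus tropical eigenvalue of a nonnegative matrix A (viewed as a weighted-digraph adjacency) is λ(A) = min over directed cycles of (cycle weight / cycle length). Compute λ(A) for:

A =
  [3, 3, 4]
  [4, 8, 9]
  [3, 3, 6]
λ(A) = 3

Enumerate directed cycles and compute their means (weight / length). Sample:
  cycle 0 → 0: weight = 3, length = 1, mean = 3/1 ≈ 3.000
  cycle 1 → 1: weight = 8, length = 1, mean = 8/1 ≈ 8.000
  cycle 2 → 2: weight = 6, length = 1, mean = 6/1 ≈ 6.000
  cycle 0 → 1 → 0: weight = 7, length = 2, mean = 7/2 ≈ 3.500
  cycle 0 → 2 → 0: weight = 7, length = 2, mean = 7/2 ≈ 3.500
  cycle 1 → 0 → 1: weight = 7, length = 2, mean = 7/2 ≈ 3.500
Minimum mean = 3.000, attained e.g. along the cycle 0 → 0 with weight 3 and length 1. So λ(A) = 3/1 = 3.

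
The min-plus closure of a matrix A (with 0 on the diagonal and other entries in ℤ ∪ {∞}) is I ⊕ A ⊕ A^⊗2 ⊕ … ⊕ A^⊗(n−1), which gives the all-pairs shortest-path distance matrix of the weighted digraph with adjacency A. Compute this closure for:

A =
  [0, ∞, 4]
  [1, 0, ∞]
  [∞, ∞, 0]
Closure =
  [0, ∞, 4]
  [1, 0, 5]
  [∞, ∞, 0]

This is the Floyd-Warshall all-pairs shortest-path computation. For each intermediate vertex k = 0, 1, …, 2, update dist[i][j] ← min(dist[i][j], dist[i][k] + dist[k][j]). The final matrix gives, for each (i, j), the minimum total weight of any directed path from i to j (possibly empty when i = j).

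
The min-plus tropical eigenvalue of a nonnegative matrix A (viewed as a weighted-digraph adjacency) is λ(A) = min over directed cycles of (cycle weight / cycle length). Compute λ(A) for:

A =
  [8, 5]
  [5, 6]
λ(A) = 5

Enumerate directed cycles and compute their means (weight / length). Sample:
  cycle 0 → 0: weight = 8, length = 1, mean = 8/1 ≈ 8.000
  cycle 1 → 1: weight = 6, length = 1, mean = 6/1 ≈ 6.000
  cycle 0 → 1 → 0: weight = 10, length = 2, mean = 10/2 ≈ 5.000
  cycle 1 → 0 → 1: weight = 10, length = 2, mean = 10/2 ≈ 5.000
Minimum mean = 5.000, attained e.g. along the cycle 0 → 1 → 0 with weight 10 and length 2. So λ(A) = 10/2 = 5.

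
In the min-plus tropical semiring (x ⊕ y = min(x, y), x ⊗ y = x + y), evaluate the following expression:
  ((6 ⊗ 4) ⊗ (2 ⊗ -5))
((6 ⊗ 4) ⊗ (2 ⊗ -5)) = 7

Expand innermost to outermost. Recall ⊕ takes the minimum of its arguments and ⊗ takes their sum. Working out the expression ((6 ⊗ 4) ⊗ (2 ⊗ -5)) gives 7.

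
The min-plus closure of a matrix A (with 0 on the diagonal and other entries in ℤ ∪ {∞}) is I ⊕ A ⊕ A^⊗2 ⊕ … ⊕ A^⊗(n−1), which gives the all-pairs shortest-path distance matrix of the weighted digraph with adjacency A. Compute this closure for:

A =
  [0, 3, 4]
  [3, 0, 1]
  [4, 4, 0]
Closure =
  [0, 3, 4]
  [3, 0, 1]
  [4, 4, 0]

This is the Floyd-Warshall all-pairs shortest-path computation. For each intermediate vertex k = 0, 1, …, 2, update dist[i][j] ← min(dist[i][j], dist[i][k] + dist[k][j]). The final matrix gives, for each (i, j), the minimum total weight of any directed path from i to j (possibly empty when i = j).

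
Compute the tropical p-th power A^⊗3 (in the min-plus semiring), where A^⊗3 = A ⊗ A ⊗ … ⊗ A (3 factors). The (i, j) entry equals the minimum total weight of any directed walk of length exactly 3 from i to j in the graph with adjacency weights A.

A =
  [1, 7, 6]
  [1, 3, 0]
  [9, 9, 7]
A^⊗3 =
  [3, 9, 8]
  [3, 9, 6]
  [11, 15, 12]

Each entry (A^⊗3)_ij equals the minimum over all length-3 walks i = v_0 → v_1 → … → v_3 = j of Σ_t A[v_t][v_{t+1}]. For example, for (i, j) = (0, 2) we minimise over 9 possible intermediate vertex sequences; the minimum is 8, attained along the walk 0 → 0 → 0 → 2.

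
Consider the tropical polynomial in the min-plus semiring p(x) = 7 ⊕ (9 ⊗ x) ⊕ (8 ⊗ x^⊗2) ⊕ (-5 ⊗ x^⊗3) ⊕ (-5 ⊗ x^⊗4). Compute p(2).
p(2) = 1

A tropical monomial a ⊗ x^⊗i evaluates to a + i · x. Evaluating each term at x = 2:
  Term 0 contributes 7 + 0 · 2 = 7
  Term 1 contributes 9 + 1 · 2 = 11
  Term 2 contributes 8 + 2 · 2 = 12
  Term 3 contributes -5 + 3 · 2 = 1
  Term 4 contributes -5 + 4 · 2 = 3
p(2) = ⊕ of these = min[7, 11, 12, 1, 3] = 1.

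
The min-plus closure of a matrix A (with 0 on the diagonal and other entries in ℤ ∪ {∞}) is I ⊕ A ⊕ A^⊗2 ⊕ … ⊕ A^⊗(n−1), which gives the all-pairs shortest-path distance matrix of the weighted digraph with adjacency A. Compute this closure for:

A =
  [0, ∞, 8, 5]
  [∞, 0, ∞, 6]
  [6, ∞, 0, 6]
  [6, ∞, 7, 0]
Closure =
  [0, ∞, 8, 5]
  [12, 0, 13, 6]
  [6, ∞, 0, 6]
  [6, ∞, 7, 0]

This is the Floyd-Warshall all-pairs shortest-path computation. For each intermediate vertex k = 0, 1, …, 3, update dist[i][j] ← min(dist[i][j], dist[i][k] + dist[k][j]). The final matrix gives, for each (i, j), the minimum total weight of any directed path from i to j (possibly empty when i = j).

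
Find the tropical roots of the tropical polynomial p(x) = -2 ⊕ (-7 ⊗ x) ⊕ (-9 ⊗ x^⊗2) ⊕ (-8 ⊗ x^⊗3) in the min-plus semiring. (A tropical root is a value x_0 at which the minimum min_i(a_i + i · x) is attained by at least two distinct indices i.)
Roots: {-1, 2, 5}

Each tropical root is a break point of the lower envelope of the lines y = a_i + i · x (there are 4 lines, with slopes 0, 1, ..., 3). Only the lines that attain the minimum somewhere contribute to roots; other lines are dominated. Here the surviving (envelope) indices are i = 3, i = 2, i = 1, i = 0.
Intersections between consecutive envelope lines give the roots: for adjacent envelope indices i < j the intersection is x = (a_i − a_j) / (j − i). Reading off the sorted break points: {-1, 2, 5}.
Verification: at each break x_0, at least two indices attain the minimum of min_i(a_i + i · x_0).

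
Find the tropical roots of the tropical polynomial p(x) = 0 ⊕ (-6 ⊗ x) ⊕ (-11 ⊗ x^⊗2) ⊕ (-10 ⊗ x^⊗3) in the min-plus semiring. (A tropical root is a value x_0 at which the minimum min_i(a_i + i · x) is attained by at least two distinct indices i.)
Roots: {-1, 5, 6}

Each tropical root is a break point of the lower envelope of the lines y = a_i + i · x (there are 4 lines, with slopes 0, 1, ..., 3). Only the lines that attain the minimum somewhere contribute to roots; other lines are dominated. Here the surviving (envelope) indices are i = 3, i = 2, i = 1, i = 0.
Intersections between consecutive envelope lines give the roots: for adjacent envelope indices i < j the intersection is x = (a_i − a_j) / (j − i). Reading off the sorted break points: {-1, 5, 6}.
Verification: at each break x_0, at least two indices attain the minimum of min_i(a_i + i · x_0).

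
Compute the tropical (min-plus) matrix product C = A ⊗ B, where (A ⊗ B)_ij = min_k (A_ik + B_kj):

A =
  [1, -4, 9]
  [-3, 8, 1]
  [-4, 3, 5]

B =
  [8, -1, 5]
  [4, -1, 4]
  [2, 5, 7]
A ⊗ B =
  [0, -5, 0]
  [3, -4, 2]
  [4, -5, 1]

Apply the min-plus product entry-by-entry:
  C[0][0] = min over k of (A[0][0] + B[0][0] = 1 + 8 = 9, A[0][1] + B[1][0] = -4 + 4 = 0, A[0][2] + B[2][0] = 9 + 2 = 11) = 0 (attained at k = 1)
  C[0][1] = min over k of (A[0][0] + B[0][1] = 1 + -1 = 0, A[0][1] + B[1][1] = -4 + -1 = -5, A[0][2] + B[2][1] = 9 + 5 = 14) = -5 (attained at k = 1)
  C[0][2] = min over k of (A[0][0] + B[0][2] = 1 + 5 = 6, A[0][1] + B[1][2] = -4 + 4 = 0, A[0][2] + B[2][2] = 9 + 7 = 16) = 0 (attained at k = 1)
  C[1][0] = min over k of (A[1][0] + B[0][0] = -3 + 8 = 5, A[1][1] + B[1][0] = 8 + 4 = 12, A[1][2] + B[2][0] = 1 + 2 = 3) = 3 (attained at k = 2)
  C[1][1] = min over k of (A[1][0] + B[0][1] = -3 + -1 = -4, A[1][1] + B[1][1] = 8 + -1 = 7, A[1][2] + B[2][1] = 1 + 5 = 6) = -4 (attained at k = 0)
  C[1][2] = min over k of (A[1][0] + B[0][2] = -3 + 5 = 2, A[1][1] + B[1][2] = 8 + 4 = 12, A[1][2] + B[2][2] = 1 + 7 = 8) = 2 (attained at k = 0)
  C[2][0] = min over k of (A[2][0] + B[0][0] = -4 + 8 = 4, A[2][1] + B[1][0] = 3 + 4 = 7, A[2][2] + B[2][0] = 5 + 2 = 7) = 4 (attained at k = 0)
  C[2][1] = min over k of (A[2][0] + B[0][1] = -4 + -1 = -5, A[2][1] + B[1][1] = 3 + -1 = 2, A[2][2] + B[2][1] = 5 + 5 = 10) = -5 (attained at k = 0)
  C[2][2] = min over k of (A[2][0] + B[0][2] = -4 + 5 = 1, A[2][1] + B[1][2] = 3 + 4 = 7, A[2][2] + B[2][2] = 5 + 7 = 12) = 1 (attained at k = 0)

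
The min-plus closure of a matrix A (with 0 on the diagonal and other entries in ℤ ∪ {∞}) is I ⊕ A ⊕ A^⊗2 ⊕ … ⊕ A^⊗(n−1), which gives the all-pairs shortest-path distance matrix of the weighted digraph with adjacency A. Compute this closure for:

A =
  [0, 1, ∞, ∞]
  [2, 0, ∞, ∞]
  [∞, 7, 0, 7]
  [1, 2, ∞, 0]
Closure =
  [0, 1, ∞, ∞]
  [2, 0, ∞, ∞]
  [8, 7, 0, 7]
  [1, 2, ∞, 0]

This is the Floyd-Warshall all-pairs shortest-path computation. For each intermediate vertex k = 0, 1, …, 3, update dist[i][j] ← min(dist[i][j], dist[i][k] + dist[k][j]). The final matrix gives, for each (i, j), the minimum total weight of any directed path from i to j (possibly empty when i = j).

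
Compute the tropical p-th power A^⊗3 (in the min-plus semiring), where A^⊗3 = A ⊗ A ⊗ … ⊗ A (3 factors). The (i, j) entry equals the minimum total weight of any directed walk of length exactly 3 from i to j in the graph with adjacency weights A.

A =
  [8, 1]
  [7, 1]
A^⊗3 =
  [9, 3]
  [9, 3]

Each entry (A^⊗3)_ij equals the minimum over all length-3 walks i = v_0 → v_1 → … → v_3 = j of Σ_t A[v_t][v_{t+1}]. For example, for (i, j) = (0, 1) we minimise over 4 possible intermediate vertex sequences; the minimum is 3, attained along the walk 0 → 1 → 1 → 1.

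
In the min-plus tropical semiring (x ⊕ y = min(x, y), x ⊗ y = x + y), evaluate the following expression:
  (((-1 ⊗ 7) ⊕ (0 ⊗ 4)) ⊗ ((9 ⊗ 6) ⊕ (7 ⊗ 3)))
(((-1 ⊗ 7) ⊕ (0 ⊗ 4)) ⊗ ((9 ⊗ 6) ⊕ (7 ⊗ 3))) = 14

Expand innermost to outermost. Recall ⊕ takes the minimum of its arguments and ⊗ takes their sum. Working out the expression (((-1 ⊗ 7) ⊕ (0 ⊗ 4)) ⊗ ((9 ⊗ 6) ⊕ (7 ⊗ 3))) gives 14.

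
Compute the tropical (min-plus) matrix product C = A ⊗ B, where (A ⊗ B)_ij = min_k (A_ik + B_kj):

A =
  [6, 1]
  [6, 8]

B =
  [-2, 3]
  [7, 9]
A ⊗ B =
  [4, 9]
  [4, 9]

Apply the min-plus product entry-by-entry:
  C[0][0] = min over k of (A[0][0] + B[0][0] = 6 + -2 = 4, A[0][1] + B[1][0] = 1 + 7 = 8) = 4 (attained at k = 0)
  C[0][1] = min over k of (A[0][0] + B[0][1] = 6 + 3 = 9, A[0][1] + B[1][1] = 1 + 9 = 10) = 9 (attained at k = 0)
  C[1][0] = min over k of (A[1][0] + B[0][0] = 6 + -2 = 4, A[1][1] + B[1][0] = 8 + 7 = 15) = 4 (attained at k = 0)
  C[1][1] = min over k of (A[1][0] + B[0][1] = 6 + 3 = 9, A[1][1] + B[1][1] = 8 + 9 = 17) = 9 (attained at k = 0)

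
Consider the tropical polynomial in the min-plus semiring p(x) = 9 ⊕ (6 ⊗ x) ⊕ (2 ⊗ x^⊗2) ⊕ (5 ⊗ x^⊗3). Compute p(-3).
p(-3) = -4

A tropical monomial a ⊗ x^⊗i evaluates to a + i · x. Evaluating each term at x = -3:
  Term 0 contributes 9 + 0 · -3 = 9
  Term 1 contributes 6 + 1 · -3 = 3
  Term 2 contributes 2 + 2 · -3 = -4
  Term 3 contributes 5 + 3 · -3 = -4
p(-3) = ⊕ of these = min[9, 3, -4, -4] = -4.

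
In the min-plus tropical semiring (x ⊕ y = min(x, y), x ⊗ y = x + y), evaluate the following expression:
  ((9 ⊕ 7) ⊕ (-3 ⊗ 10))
((9 ⊕ 7) ⊕ (-3 ⊗ 10)) = 7

Expand innermost to outermost. Recall ⊕ takes the minimum of its arguments and ⊗ takes their sum. Working out the expression ((9 ⊕ 7) ⊕ (-3 ⊗ 10)) gives 7.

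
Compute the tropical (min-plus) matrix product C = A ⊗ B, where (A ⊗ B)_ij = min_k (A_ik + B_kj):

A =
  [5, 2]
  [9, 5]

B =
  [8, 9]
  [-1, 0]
A ⊗ B =
  [1, 2]
  [4, 5]

Apply the min-plus product entry-by-entry:
  C[0][0] = min over k of (A[0][0] + B[0][0] = 5 + 8 = 13, A[0][1] + B[1][0] = 2 + -1 = 1) = 1 (attained at k = 1)
  C[0][1] = min over k of (A[0][0] + B[0][1] = 5 + 9 = 14, A[0][1] + B[1][1] = 2 + 0 = 2) = 2 (attained at k = 1)
  C[1][0] = min over k of (A[1][0] + B[0][0] = 9 + 8 = 17, A[1][1] + B[1][0] = 5 + -1 = 4) = 4 (attained at k = 1)
  C[1][1] = min over k of (A[1][0] + B[0][1] = 9 + 9 = 18, A[1][1] + B[1][1] = 5 + 0 = 5) = 5 (attained at k = 1)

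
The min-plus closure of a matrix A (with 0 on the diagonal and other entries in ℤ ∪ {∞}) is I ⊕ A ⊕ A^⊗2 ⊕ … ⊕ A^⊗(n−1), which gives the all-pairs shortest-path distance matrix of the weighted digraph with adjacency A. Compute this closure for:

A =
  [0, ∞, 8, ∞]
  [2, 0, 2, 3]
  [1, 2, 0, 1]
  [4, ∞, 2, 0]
Closure =
  [0, 10, 8, 9]
  [2, 0, 2, 3]
  [1, 2, 0, 1]
  [3, 4, 2, 0]

This is the Floyd-Warshall all-pairs shortest-path computation. For each intermediate vertex k = 0, 1, …, 3, update dist[i][j] ← min(dist[i][j], dist[i][k] + dist[k][j]). The final matrix gives, for each (i, j), the minimum total weight of any directed path from i to j (possibly empty when i = j).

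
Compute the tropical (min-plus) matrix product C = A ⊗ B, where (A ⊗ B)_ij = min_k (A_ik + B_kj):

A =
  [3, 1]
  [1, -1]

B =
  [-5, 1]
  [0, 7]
A ⊗ B =
  [-2, 4]
  [-4, 2]

Apply the min-plus product entry-by-entry:
  C[0][0] = min over k of (A[0][0] + B[0][0] = 3 + -5 = -2, A[0][1] + B[1][0] = 1 + 0 = 1) = -2 (attained at k = 0)
  C[0][1] = min over k of (A[0][0] + B[0][1] = 3 + 1 = 4, A[0][1] + B[1][1] = 1 + 7 = 8) = 4 (attained at k = 0)
  C[1][0] = min over k of (A[1][0] + B[0][0] = 1 + -5 = -4, A[1][1] + B[1][0] = -1 + 0 = -1) = -4 (attained at k = 0)
  C[1][1] = min over k of (A[1][0] + B[0][1] = 1 + 1 = 2, A[1][1] + B[1][1] = -1 + 7 = 6) = 2 (attained at k = 0)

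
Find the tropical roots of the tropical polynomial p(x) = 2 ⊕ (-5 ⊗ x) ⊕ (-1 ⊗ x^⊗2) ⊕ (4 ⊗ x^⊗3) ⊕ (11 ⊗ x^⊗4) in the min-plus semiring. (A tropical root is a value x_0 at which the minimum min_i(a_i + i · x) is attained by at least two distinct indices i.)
Roots: {-7, -5, -4, 7}

Each tropical root is a break point of the lower envelope of the lines y = a_i + i · x (there are 5 lines, with slopes 0, 1, ..., 4). Only the lines that attain the minimum somewhere contribute to roots; other lines are dominated. Here the surviving (envelope) indices are i = 4, i = 3, i = 2, i = 1, i = 0.
Intersections between consecutive envelope lines give the roots: for adjacent envelope indices i < j the intersection is x = (a_i − a_j) / (j − i). Reading off the sorted break points: {-7, -5, -4, 7}.
Verification: at each break x_0, at least two indices attain the minimum of min_i(a_i + i · x_0).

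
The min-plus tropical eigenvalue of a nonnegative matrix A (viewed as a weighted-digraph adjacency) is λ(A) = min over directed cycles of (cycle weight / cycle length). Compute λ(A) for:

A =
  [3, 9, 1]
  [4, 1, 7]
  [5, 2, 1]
λ(A) = 1

Enumerate directed cycles and compute their means (weight / length). Sample:
  cycle 0 → 0: weight = 3, length = 1, mean = 3/1 ≈ 3.000
  cycle 1 → 1: weight = 1, length = 1, mean = 1/1 ≈ 1.000
  cycle 2 → 2: weight = 1, length = 1, mean = 1/1 ≈ 1.000
  cycle 0 → 1 → 0: weight = 13, length = 2, mean = 13/2 ≈ 6.500
  cycle 0 → 2 → 0: weight = 6, length = 2, mean = 6/2 ≈ 3.000
  cycle 1 → 0 → 1: weight = 13, length = 2, mean = 13/2 ≈ 6.500
Minimum mean = 1.000, attained e.g. along the cycle 1 → 1 with weight 1 and length 1. So λ(A) = 1/1 = 1.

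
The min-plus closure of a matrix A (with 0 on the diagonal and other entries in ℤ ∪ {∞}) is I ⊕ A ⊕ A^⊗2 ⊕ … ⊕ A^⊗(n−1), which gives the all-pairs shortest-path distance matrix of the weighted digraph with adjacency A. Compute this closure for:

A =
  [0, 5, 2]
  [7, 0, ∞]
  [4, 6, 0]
Closure =
  [0, 5, 2]
  [7, 0, 9]
  [4, 6, 0]

This is the Floyd-Warshall all-pairs shortest-path computation. For each intermediate vertex k = 0, 1, …, 2, update dist[i][j] ← min(dist[i][j], dist[i][k] + dist[k][j]). The final matrix gives, for each (i, j), the minimum total weight of any directed path from i to j (possibly empty when i = j).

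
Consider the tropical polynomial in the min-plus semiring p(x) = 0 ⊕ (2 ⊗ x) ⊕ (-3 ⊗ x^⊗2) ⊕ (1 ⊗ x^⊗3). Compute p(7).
p(7) = 0

A tropical monomial a ⊗ x^⊗i evaluates to a + i · x. Evaluating each term at x = 7:
  Term 0 contributes 0 + 0 · 7 = 0
  Term 1 contributes 2 + 1 · 7 = 9
  Term 2 contributes -3 + 2 · 7 = 11
  Term 3 contributes 1 + 3 · 7 = 22
p(7) = ⊕ of these = min[0, 9, 11, 22] = 0.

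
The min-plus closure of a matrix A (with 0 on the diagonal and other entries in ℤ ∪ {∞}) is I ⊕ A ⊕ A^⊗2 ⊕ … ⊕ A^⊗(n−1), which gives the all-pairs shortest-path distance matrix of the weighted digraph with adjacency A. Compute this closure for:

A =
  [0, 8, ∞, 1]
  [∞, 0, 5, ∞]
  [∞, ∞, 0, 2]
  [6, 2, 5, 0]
Closure =
  [0, 3, 6, 1]
  [13, 0, 5, 7]
  [8, 4, 0, 2]
  [6, 2, 5, 0]

This is the Floyd-Warshall all-pairs shortest-path computation. For each intermediate vertex k = 0, 1, …, 3, update dist[i][j] ← min(dist[i][j], dist[i][k] + dist[k][j]). The final matrix gives, for each (i, j), the minimum total weight of any directed path from i to j (possibly empty when i = j).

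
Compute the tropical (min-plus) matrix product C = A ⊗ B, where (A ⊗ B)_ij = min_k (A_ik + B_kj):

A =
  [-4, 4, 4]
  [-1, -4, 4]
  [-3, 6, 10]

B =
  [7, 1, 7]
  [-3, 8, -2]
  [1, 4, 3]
A ⊗ B =
  [1, -3, 2]
  [-7, 0, -6]
  [3, -2, 4]

Apply the min-plus product entry-by-entry:
  C[0][0] = min over k of (A[0][0] + B[0][0] = -4 + 7 = 3, A[0][1] + B[1][0] = 4 + -3 = 1, A[0][2] + B[2][0] = 4 + 1 = 5) = 1 (attained at k = 1)
  C[0][1] = min over k of (A[0][0] + B[0][1] = -4 + 1 = -3, A[0][1] + B[1][1] = 4 + 8 = 12, A[0][2] + B[2][1] = 4 + 4 = 8) = -3 (attained at k = 0)
  C[0][2] = min over k of (A[0][0] + B[0][2] = -4 + 7 = 3, A[0][1] + B[1][2] = 4 + -2 = 2, A[0][2] + B[2][2] = 4 + 3 = 7) = 2 (attained at k = 1)
  C[1][0] = min over k of (A[1][0] + B[0][0] = -1 + 7 = 6, A[1][1] + B[1][0] = -4 + -3 = -7, A[1][2] + B[2][0] = 4 + 1 = 5) = -7 (attained at k = 1)
  C[1][1] = min over k of (A[1][0] + B[0][1] = -1 + 1 = 0, A[1][1] + B[1][1] = -4 + 8 = 4, A[1][2] + B[2][1] = 4 + 4 = 8) = 0 (attained at k = 0)
  C[1][2] = min over k of (A[1][0] + B[0][2] = -1 + 7 = 6, A[1][1] + B[1][2] = -4 + -2 = -6, A[1][2] + B[2][2] = 4 + 3 = 7) = -6 (attained at k = 1)
  C[2][0] = min over k of (A[2][0] + B[0][0] = -3 + 7 = 4, A[2][1] + B[1][0] = 6 + -3 = 3, A[2][2] + B[2][0] = 10 + 1 = 11) = 3 (attained at k = 1)
  C[2][1] = min over k of (A[2][0] + B[0][1] = -3 + 1 = -2, A[2][1] + B[1][1] = 6 + 8 = 14, A[2][2] + B[2][1] = 10 + 4 = 14) = -2 (attained at k = 0)
  C[2][2] = min over k of (A[2][0] + B[0][2] = -3 + 7 = 4, A[2][1] + B[1][2] = 6 + -2 = 4, A[2][2] + B[2][2] = 10 + 3 = 13) = 4 (attained at k = 0)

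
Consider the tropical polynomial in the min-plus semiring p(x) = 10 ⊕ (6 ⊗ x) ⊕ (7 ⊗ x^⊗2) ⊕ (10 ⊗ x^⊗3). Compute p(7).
p(7) = 10

A tropical monomial a ⊗ x^⊗i evaluates to a + i · x. Evaluating each term at x = 7:
  Term 0 contributes 10 + 0 · 7 = 10
  Term 1 contributes 6 + 1 · 7 = 13
  Term 2 contributes 7 + 2 · 7 = 21
  Term 3 contributes 10 + 3 · 7 = 31
p(7) = ⊕ of these = min[10, 13, 21, 31] = 10.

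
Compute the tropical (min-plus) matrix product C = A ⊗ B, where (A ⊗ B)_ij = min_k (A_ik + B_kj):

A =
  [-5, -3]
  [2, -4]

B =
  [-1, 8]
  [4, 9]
A ⊗ B =
  [-6, 3]
  [0, 5]

Apply the min-plus product entry-by-entry:
  C[0][0] = min over k of (A[0][0] + B[0][0] = -5 + -1 = -6, A[0][1] + B[1][0] = -3 + 4 = 1) = -6 (attained at k = 0)
  C[0][1] = min over k of (A[0][0] + B[0][1] = -5 + 8 = 3, A[0][1] + B[1][1] = -3 + 9 = 6) = 3 (attained at k = 0)
  C[1][0] = min over k of (A[1][0] + B[0][0] = 2 + -1 = 1, A[1][1] + B[1][0] = -4 + 4 = 0) = 0 (attained at k = 1)
  C[1][1] = min over k of (A[1][0] + B[0][1] = 2 + 8 = 10, A[1][1] + B[1][1] = -4 + 9 = 5) = 5 (attained at k = 1)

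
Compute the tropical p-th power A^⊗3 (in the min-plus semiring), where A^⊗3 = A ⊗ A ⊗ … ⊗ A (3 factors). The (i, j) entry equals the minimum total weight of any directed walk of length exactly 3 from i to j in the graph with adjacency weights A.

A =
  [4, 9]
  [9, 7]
A^⊗3 =
  [12, 17]
  [17, 21]

Each entry (A^⊗3)_ij equals the minimum over all length-3 walks i = v_0 → v_1 → … → v_3 = j of Σ_t A[v_t][v_{t+1}]. For example, for (i, j) = (0, 1) we minimise over 4 possible intermediate vertex sequences; the minimum is 17, attained along the walk 0 → 0 → 0 → 1.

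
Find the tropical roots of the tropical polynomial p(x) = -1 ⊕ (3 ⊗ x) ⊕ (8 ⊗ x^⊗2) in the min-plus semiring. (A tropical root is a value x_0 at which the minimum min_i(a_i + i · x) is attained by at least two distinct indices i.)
Roots: {-5, -4}

Each tropical root is a break point of the lower envelope of the lines y = a_i + i · x (there are 3 lines, with slopes 0, 1, ..., 2). Only the lines that attain the minimum somewhere contribute to roots; other lines are dominated. Here the surviving (envelope) indices are i = 2, i = 1, i = 0.
Intersections between consecutive envelope lines give the roots: for adjacent envelope indices i < j the intersection is x = (a_i − a_j) / (j − i). Reading off the sorted break points: {-5, -4}.
Verification: at each break x_0, at least two indices attain the minimum of min_i(a_i + i · x_0).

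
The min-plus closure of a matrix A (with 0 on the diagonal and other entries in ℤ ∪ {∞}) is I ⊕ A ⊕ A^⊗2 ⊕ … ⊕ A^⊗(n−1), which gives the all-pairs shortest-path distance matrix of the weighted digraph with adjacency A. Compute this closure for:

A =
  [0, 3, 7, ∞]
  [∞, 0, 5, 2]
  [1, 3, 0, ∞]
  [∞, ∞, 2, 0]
Closure =
  [0, 3, 7, 5]
  [5, 0, 4, 2]
  [1, 3, 0, 5]
  [3, 5, 2, 0]

This is the Floyd-Warshall all-pairs shortest-path computation. For each intermediate vertex k = 0, 1, …, 3, update dist[i][j] ← min(dist[i][j], dist[i][k] + dist[k][j]). The final matrix gives, for each (i, j), the minimum total weight of any directed path from i to j (possibly empty when i = j).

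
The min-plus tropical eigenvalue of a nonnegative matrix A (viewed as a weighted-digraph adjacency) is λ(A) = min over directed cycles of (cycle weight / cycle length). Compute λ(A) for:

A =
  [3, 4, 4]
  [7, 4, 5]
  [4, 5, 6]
λ(A) = 3

Enumerate directed cycles and compute their means (weight / length). Sample:
  cycle 0 → 0: weight = 3, length = 1, mean = 3/1 ≈ 3.000
  cycle 1 → 1: weight = 4, length = 1, mean = 4/1 ≈ 4.000
  cycle 2 → 2: weight = 6, length = 1, mean = 6/1 ≈ 6.000
  cycle 0 → 1 → 0: weight = 11, length = 2, mean = 11/2 ≈ 5.500
  cycle 0 → 2 → 0: weight = 8, length = 2, mean = 8/2 ≈ 4.000
  cycle 1 → 0 → 1: weight = 11, length = 2, mean = 11/2 ≈ 5.500
Minimum mean = 3.000, attained e.g. along the cycle 0 → 0 with weight 3 and length 1. So λ(A) = 3/1 = 3.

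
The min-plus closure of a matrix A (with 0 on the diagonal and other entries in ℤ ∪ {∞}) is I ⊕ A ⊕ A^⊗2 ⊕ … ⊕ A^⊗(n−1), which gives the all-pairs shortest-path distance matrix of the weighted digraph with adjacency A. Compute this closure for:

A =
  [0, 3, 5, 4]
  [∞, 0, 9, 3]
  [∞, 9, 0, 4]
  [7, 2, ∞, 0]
Closure =
  [0, 3, 5, 4]
  [10, 0, 9, 3]
  [11, 6, 0, 4]
  [7, 2, 11, 0]

This is the Floyd-Warshall all-pairs shortest-path computation. For each intermediate vertex k = 0, 1, …, 3, update dist[i][j] ← min(dist[i][j], dist[i][k] + dist[k][j]). The final matrix gives, for each (i, j), the minimum total weight of any directed path from i to j (possibly empty when i = j).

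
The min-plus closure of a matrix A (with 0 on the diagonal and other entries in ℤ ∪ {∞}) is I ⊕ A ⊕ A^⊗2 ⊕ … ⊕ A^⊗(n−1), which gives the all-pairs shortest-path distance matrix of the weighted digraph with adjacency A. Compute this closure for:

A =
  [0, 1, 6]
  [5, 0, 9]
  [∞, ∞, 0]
Closure =
  [0, 1, 6]
  [5, 0, 9]
  [∞, ∞, 0]

This is the Floyd-Warshall all-pairs shortest-path computation. For each intermediate vertex k = 0, 1, …, 2, update dist[i][j] ← min(dist[i][j], dist[i][k] + dist[k][j]). The final matrix gives, for each (i, j), the minimum total weight of any directed path from i to j (possibly empty when i = j).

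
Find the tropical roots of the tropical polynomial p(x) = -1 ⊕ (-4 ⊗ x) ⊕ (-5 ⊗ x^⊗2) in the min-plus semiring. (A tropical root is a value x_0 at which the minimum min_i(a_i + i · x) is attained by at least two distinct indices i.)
Roots: {1, 3}

Each tropical root is a break point of the lower envelope of the lines y = a_i + i · x (there are 3 lines, with slopes 0, 1, ..., 2). Only the lines that attain the minimum somewhere contribute to roots; other lines are dominated. Here the surviving (envelope) indices are i = 2, i = 1, i = 0.
Intersections between consecutive envelope lines give the roots: for adjacent envelope indices i < j the intersection is x = (a_i − a_j) / (j − i). Reading off the sorted break points: {1, 3}.
Verification: at each break x_0, at least two indices attain the minimum of min_i(a_i + i · x_0).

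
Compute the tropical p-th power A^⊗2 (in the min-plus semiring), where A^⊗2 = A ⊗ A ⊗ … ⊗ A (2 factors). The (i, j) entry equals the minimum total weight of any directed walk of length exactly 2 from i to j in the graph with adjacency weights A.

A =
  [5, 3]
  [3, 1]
A^⊗2 =
  [6, 4]
  [4, 2]

Each entry (A^⊗2)_ij equals the minimum over all length-2 walks i = v_0 → v_1 → … → v_2 = j of Σ_t A[v_t][v_{t+1}]. For example, for (i, j) = (0, 1) we minimise over 2 possible intermediate vertex sequences; the minimum is 4, attained along the walk 0 → 1 → 1.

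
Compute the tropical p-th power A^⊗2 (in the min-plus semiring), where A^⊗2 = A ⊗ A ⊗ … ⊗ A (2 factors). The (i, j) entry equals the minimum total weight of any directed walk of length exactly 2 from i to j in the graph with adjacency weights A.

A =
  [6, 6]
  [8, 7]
A^⊗2 =
  [12, 12]
  [14, 14]

Each entry (A^⊗2)_ij equals the minimum over all length-2 walks i = v_0 → v_1 → … → v_2 = j of Σ_t A[v_t][v_{t+1}]. For example, for (i, j) = (0, 1) we minimise over 2 possible intermediate vertex sequences; the minimum is 12, attained along the walk 0 → 0 → 1.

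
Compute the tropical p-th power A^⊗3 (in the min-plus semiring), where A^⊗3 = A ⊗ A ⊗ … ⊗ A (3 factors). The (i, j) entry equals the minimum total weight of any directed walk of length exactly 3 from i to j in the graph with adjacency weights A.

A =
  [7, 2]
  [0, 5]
A^⊗3 =
  [7, 4]
  [2, 7]

Each entry (A^⊗3)_ij equals the minimum over all length-3 walks i = v_0 → v_1 → … → v_3 = j of Σ_t A[v_t][v_{t+1}]. For example, for (i, j) = (0, 1) we minimise over 4 possible intermediate vertex sequences; the minimum is 4, attained along the walk 0 → 1 → 0 → 1.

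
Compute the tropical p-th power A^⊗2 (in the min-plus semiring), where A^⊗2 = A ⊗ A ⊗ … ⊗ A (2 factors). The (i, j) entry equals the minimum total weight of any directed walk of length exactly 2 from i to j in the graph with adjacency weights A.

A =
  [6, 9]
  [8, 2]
A^⊗2 =
  [12, 11]
  [10, 4]

Each entry (A^⊗2)_ij equals the minimum over all length-2 walks i = v_0 → v_1 → … → v_2 = j of Σ_t A[v_t][v_{t+1}]. For example, for (i, j) = (0, 1) we minimise over 2 possible intermediate vertex sequences; the minimum is 11, attained along the walk 0 → 1 → 1.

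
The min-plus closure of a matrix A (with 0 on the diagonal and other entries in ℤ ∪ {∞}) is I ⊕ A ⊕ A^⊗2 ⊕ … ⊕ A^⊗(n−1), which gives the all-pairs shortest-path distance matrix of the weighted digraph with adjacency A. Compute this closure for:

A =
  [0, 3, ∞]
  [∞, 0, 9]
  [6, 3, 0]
Closure =
  [0, 3, 12]
  [15, 0, 9]
  [6, 3, 0]

This is the Floyd-Warshall all-pairs shortest-path computation. For each intermediate vertex k = 0, 1, …, 2, update dist[i][j] ← min(dist[i][j], dist[i][k] + dist[k][j]). The final matrix gives, for each (i, j), the minimum total weight of any directed path from i to j (possibly empty when i = j).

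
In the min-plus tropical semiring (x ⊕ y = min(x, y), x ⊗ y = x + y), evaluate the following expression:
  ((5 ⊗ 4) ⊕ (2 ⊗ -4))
((5 ⊗ 4) ⊕ (2 ⊗ -4)) = -2

Expand innermost to outermost. Recall ⊕ takes the minimum of its arguments and ⊗ takes their sum. Working out the expression ((5 ⊗ 4) ⊕ (2 ⊗ -4)) gives -2.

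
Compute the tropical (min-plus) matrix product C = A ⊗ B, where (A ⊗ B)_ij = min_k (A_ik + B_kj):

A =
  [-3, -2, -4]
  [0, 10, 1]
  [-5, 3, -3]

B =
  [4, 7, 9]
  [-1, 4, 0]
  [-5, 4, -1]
A ⊗ B =
  [-9, 0, -5]
  [-4, 5, 0]
  [-8, 1, -4]

Apply the min-plus product entry-by-entry:
  C[0][0] = min over k of (A[0][0] + B[0][0] = -3 + 4 = 1, A[0][1] + B[1][0] = -2 + -1 = -3, A[0][2] + B[2][0] = -4 + -5 = -9) = -9 (attained at k = 2)
  C[0][1] = min over k of (A[0][0] + B[0][1] = -3 + 7 = 4, A[0][1] + B[1][1] = -2 + 4 = 2, A[0][2] + B[2][1] = -4 + 4 = 0) = 0 (attained at k = 2)
  C[0][2] = min over k of (A[0][0] + B[0][2] = -3 + 9 = 6, A[0][1] + B[1][2] = -2 + 0 = -2, A[0][2] + B[2][2] = -4 + -1 = -5) = -5 (attained at k = 2)
  C[1][0] = min over k of (A[1][0] + B[0][0] = 0 + 4 = 4, A[1][1] + B[1][0] = 10 + -1 = 9, A[1][2] + B[2][0] = 1 + -5 = -4) = -4 (attained at k = 2)
  C[1][1] = min over k of (A[1][0] + B[0][1] = 0 + 7 = 7, A[1][1] + B[1][1] = 10 + 4 = 14, A[1][2] + B[2][1] = 1 + 4 = 5) = 5 (attained at k = 2)
  C[1][2] = min over k of (A[1][0] + B[0][2] = 0 + 9 = 9, A[1][1] + B[1][2] = 10 + 0 = 10, A[1][2] + B[2][2] = 1 + -1 = 0) = 0 (attained at k = 2)
  C[2][0] = min over k of (A[2][0] + B[0][0] = -5 + 4 = -1, A[2][1] + B[1][0] = 3 + -1 = 2, A[2][2] + B[2][0] = -3 + -5 = -8) = -8 (attained at k = 2)
  C[2][1] = min over k of (A[2][0] + B[0][1] = -5 + 7 = 2, A[2][1] + B[1][1] = 3 + 4 = 7, A[2][2] + B[2][1] = -3 + 4 = 1) = 1 (attained at k = 2)
  C[2][2] = min over k of (A[2][0] + B[0][2] = -5 + 9 = 4, A[2][1] + B[1][2] = 3 + 0 = 3, A[2][2] + B[2][2] = -3 + -1 = -4) = -4 (attained at k = 2)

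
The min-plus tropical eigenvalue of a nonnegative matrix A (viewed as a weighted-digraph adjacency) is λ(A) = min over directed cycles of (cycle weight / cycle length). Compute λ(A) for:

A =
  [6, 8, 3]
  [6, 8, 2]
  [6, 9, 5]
λ(A) = 9/2

Enumerate directed cycles and compute their means (weight / length). Sample:
  cycle 0 → 0: weight = 6, length = 1, mean = 6/1 ≈ 6.000
  cycle 1 → 1: weight = 8, length = 1, mean = 8/1 ≈ 8.000
  cycle 2 → 2: weight = 5, length = 1, mean = 5/1 ≈ 5.000
  cycle 0 → 1 → 0: weight = 14, length = 2, mean = 14/2 ≈ 7.000
  cycle 0 → 2 → 0: weight = 9, length = 2, mean = 9/2 ≈ 4.500
  cycle 1 → 0 → 1: weight = 14, length = 2, mean = 14/2 ≈ 7.000
Minimum mean = 4.500, attained e.g. along the cycle 0 → 2 → 0 with weight 9 and length 2. So λ(A) = 9/2 = 9/2.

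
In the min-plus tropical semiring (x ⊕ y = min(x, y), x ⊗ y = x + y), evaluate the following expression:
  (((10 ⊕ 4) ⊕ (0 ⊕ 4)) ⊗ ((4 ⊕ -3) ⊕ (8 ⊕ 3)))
(((10 ⊕ 4) ⊕ (0 ⊕ 4)) ⊗ ((4 ⊕ -3) ⊕ (8 ⊕ 3))) = -3

Expand innermost to outermost. Recall ⊕ takes the minimum of its arguments and ⊗ takes their sum. Working out the expression (((10 ⊕ 4) ⊕ (0 ⊕ 4)) ⊗ ((4 ⊕ -3) ⊕ (8 ⊕ 3))) gives -3.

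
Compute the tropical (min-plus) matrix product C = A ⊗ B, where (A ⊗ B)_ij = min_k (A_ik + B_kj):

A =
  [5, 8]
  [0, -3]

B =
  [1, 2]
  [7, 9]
A ⊗ B =
  [6, 7]
  [1, 2]

Apply the min-plus product entry-by-entry:
  C[0][0] = min over k of (A[0][0] + B[0][0] = 5 + 1 = 6, A[0][1] + B[1][0] = 8 + 7 = 15) = 6 (attained at k = 0)
  C[0][1] = min over k of (A[0][0] + B[0][1] = 5 + 2 = 7, A[0][1] + B[1][1] = 8 + 9 = 17) = 7 (attained at k = 0)
  C[1][0] = min over k of (A[1][0] + B[0][0] = 0 + 1 = 1, A[1][1] + B[1][0] = -3 + 7 = 4) = 1 (attained at k = 0)
  C[1][1] = min over k of (A[1][0] + B[0][1] = 0 + 2 = 2, A[1][1] + B[1][1] = -3 + 9 = 6) = 2 (attained at k = 0)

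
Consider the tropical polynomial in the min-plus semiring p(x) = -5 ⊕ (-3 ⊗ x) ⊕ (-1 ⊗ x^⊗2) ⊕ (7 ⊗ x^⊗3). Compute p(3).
p(3) = -5

A tropical monomial a ⊗ x^⊗i evaluates to a + i · x. Evaluating each term at x = 3:
  Term 0 contributes -5 + 0 · 3 = -5
  Term 1 contributes -3 + 1 · 3 = 0
  Term 2 contributes -1 + 2 · 3 = 5
  Term 3 contributes 7 + 3 · 3 = 16
p(3) = ⊕ of these = min[-5, 0, 5, 16] = -5.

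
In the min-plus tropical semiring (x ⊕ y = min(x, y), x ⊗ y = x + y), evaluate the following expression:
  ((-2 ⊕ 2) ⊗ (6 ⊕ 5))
((-2 ⊕ 2) ⊗ (6 ⊕ 5)) = 3

Expand innermost to outermost. Recall ⊕ takes the minimum of its arguments and ⊗ takes their sum. Working out the expression ((-2 ⊕ 2) ⊗ (6 ⊕ 5)) gives 3.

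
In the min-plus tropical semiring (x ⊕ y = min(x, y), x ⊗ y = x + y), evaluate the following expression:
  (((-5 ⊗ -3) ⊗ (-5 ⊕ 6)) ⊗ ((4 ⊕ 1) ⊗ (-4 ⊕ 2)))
(((-5 ⊗ -3) ⊗ (-5 ⊕ 6)) ⊗ ((4 ⊕ 1) ⊗ (-4 ⊕ 2))) = -16

Expand innermost to outermost. Recall ⊕ takes the minimum of its arguments and ⊗ takes their sum. Working out the expression (((-5 ⊗ -3) ⊗ (-5 ⊕ 6)) ⊗ ((4 ⊕ 1) ⊗ (-4 ⊕ 2))) gives -16.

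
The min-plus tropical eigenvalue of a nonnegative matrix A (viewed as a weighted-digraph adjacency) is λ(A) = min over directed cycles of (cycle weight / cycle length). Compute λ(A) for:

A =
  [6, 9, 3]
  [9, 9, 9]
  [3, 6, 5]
λ(A) = 3

Enumerate directed cycles and compute their means (weight / length). Sample:
  cycle 0 → 0: weight = 6, length = 1, mean = 6/1 ≈ 6.000
  cycle 1 → 1: weight = 9, length = 1, mean = 9/1 ≈ 9.000
  cycle 2 → 2: weight = 5, length = 1, mean = 5/1 ≈ 5.000
  cycle 0 → 1 → 0: weight = 18, length = 2, mean = 18/2 ≈ 9.000
  cycle 0 → 2 → 0: weight = 6, length = 2, mean = 6/2 ≈ 3.000
  cycle 1 → 0 → 1: weight = 18, length = 2, mean = 18/2 ≈ 9.000
Minimum mean = 3.000, attained e.g. along the cycle 0 → 2 → 0 with weight 6 and length 2. So λ(A) = 6/2 = 3.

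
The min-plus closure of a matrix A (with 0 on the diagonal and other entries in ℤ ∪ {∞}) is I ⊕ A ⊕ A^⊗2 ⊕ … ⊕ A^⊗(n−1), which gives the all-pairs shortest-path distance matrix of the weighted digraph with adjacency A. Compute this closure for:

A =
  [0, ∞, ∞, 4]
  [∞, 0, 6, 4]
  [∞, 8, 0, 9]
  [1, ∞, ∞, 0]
Closure =
  [0, ∞, ∞, 4]
  [5, 0, 6, 4]
  [10, 8, 0, 9]
  [1, ∞, ∞, 0]

This is the Floyd-Warshall all-pairs shortest-path computation. For each intermediate vertex k = 0, 1, …, 3, update dist[i][j] ← min(dist[i][j], dist[i][k] + dist[k][j]). The final matrix gives, for each (i, j), the minimum total weight of any directed path from i to j (possibly empty when i = j).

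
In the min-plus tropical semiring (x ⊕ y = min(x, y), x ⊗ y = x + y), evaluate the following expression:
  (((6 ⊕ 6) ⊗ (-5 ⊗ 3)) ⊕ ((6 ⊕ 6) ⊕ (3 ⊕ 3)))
(((6 ⊕ 6) ⊗ (-5 ⊗ 3)) ⊕ ((6 ⊕ 6) ⊕ (3 ⊕ 3))) = 3

Expand innermost to outermost. Recall ⊕ takes the minimum of its arguments and ⊗ takes their sum. Working out the expression (((6 ⊕ 6) ⊗ (-5 ⊗ 3)) ⊕ ((6 ⊕ 6) ⊕ (3 ⊕ 3))) gives 3.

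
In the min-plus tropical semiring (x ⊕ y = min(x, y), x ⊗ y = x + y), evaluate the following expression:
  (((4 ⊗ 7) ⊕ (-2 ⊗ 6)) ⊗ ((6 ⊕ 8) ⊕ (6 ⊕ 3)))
(((4 ⊗ 7) ⊕ (-2 ⊗ 6)) ⊗ ((6 ⊕ 8) ⊕ (6 ⊕ 3))) = 7

Expand innermost to outermost. Recall ⊕ takes the minimum of its arguments and ⊗ takes their sum. Working out the expression (((4 ⊗ 7) ⊕ (-2 ⊗ 6)) ⊗ ((6 ⊕ 8) ⊕ (6 ⊕ 3))) gives 7.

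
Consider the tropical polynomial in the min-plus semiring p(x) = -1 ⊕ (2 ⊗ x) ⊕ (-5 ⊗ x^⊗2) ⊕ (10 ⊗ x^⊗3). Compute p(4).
p(4) = -1

A tropical monomial a ⊗ x^⊗i evaluates to a + i · x. Evaluating each term at x = 4:
  Term 0 contributes -1 + 0 · 4 = -1
  Term 1 contributes 2 + 1 · 4 = 6
  Term 2 contributes -5 + 2 · 4 = 3
  Term 3 contributes 10 + 3 · 4 = 22
p(4) = ⊕ of these = min[-1, 6, 3, 22] = -1.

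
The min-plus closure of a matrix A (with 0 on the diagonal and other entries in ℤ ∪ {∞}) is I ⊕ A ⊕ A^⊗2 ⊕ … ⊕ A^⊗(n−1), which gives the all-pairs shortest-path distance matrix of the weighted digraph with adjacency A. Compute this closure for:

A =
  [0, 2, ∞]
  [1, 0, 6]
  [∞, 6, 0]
Closure =
  [0, 2, 8]
  [1, 0, 6]
  [7, 6, 0]

This is the Floyd-Warshall all-pairs shortest-path computation. For each intermediate vertex k = 0, 1, …, 2, update dist[i][j] ← min(dist[i][j], dist[i][k] + dist[k][j]). The final matrix gives, for each (i, j), the minimum total weight of any directed path from i to j (possibly empty when i = j).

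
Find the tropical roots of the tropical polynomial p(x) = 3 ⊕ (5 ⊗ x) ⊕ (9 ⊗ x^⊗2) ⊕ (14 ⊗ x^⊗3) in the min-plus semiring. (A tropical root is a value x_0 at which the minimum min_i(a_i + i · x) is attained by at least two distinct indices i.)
Roots: {-5, -4, -2}

Each tropical root is a break point of the lower envelope of the lines y = a_i + i · x (there are 4 lines, with slopes 0, 1, ..., 3). Only the lines that attain the minimum somewhere contribute to roots; other lines are dominated. Here the surviving (envelope) indices are i = 3, i = 2, i = 1, i = 0.
Intersections between consecutive envelope lines give the roots: for adjacent envelope indices i < j the intersection is x = (a_i − a_j) / (j − i). Reading off the sorted break points: {-5, -4, -2}.
Verification: at each break x_0, at least two indices attain the minimum of min_i(a_i + i · x_0).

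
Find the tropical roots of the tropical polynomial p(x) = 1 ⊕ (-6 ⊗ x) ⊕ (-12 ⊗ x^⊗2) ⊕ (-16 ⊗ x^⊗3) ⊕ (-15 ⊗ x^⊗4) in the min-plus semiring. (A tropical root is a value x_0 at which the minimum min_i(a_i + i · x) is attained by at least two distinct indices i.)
Roots: {-1, 4, 6, 7}

Each tropical root is a break point of the lower envelope of the lines y = a_i + i · x (there are 5 lines, with slopes 0, 1, ..., 4). Only the lines that attain the minimum somewhere contribute to roots; other lines are dominated. Here the surviving (envelope) indices are i = 4, i = 3, i = 2, i = 1, i = 0.
Intersections between consecutive envelope lines give the roots: for adjacent envelope indices i < j the intersection is x = (a_i − a_j) / (j − i). Reading off the sorted break points: {-1, 4, 6, 7}.
Verification: at each break x_0, at least two indices attain the minimum of min_i(a_i + i · x_0).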